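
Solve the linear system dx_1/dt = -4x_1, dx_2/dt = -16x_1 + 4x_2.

x_1(t) = -c_1e^(-4t), x_2(t) = -2c_1e^(-4t) - c_2e^(4t)

Coefficient matrix A = [[-4, 0], [-16, 4]].
Characteristic polynomial det(A - λI) = λ^2 - 16 = 0.
Eigenvalues λ = -4, 4.
For λ=-4: (A-λI) row 2 is [-16, 8], so an eigenvector is (-1, -2).
For λ=4: (A-λI) row 1 is [-8, 0], so an eigenvector is (0, -1).
General solution: c_1e^(-4t)(-1,-2) + c_2e^(4t)(0,-1).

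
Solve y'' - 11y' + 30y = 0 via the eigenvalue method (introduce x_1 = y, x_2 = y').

Let x_1 = y, x_2 = y'. Then x_1' = x_2 and x_2' = -30x_1 + 11x_2.
A = [[0,1],[-30,11]]; det(A-λI) = λ^2 - 11λ + 30.
Eigenvalues λ = 5, 6 with eigenvectors (1,5), (1,6).

y(t) = C_1e^(5t) + C_2e^(6t)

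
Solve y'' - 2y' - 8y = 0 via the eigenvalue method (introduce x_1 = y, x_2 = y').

y(t) = C_1e^(4t) + C_2e^(-2t)

Let x_1 = y, x_2 = y'. Then x_1' = x_2 and x_2' = 8x_1 + 2x_2.
A = [[0,1],[8,2]]; det(A-λI) = λ^2 - 2λ - 8.
Eigenvalues λ = 4, -2 with eigenvectors (1,4), (1,-2).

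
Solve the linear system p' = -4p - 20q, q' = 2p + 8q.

Coefficient matrix A = [[-4, -20], [2, 8]].
Characteristic polynomial det(A - λI) = λ^2 - 4λ + 8 = 0.
Eigenvalues λ = 2 ± 2i (complex conjugate pair).
For λ=2+2i: an eigenvector is (-3,1) - i(-1,0) = (-3 + i, 1).
A real fundamental pair from Re and Im of e^((2+2i)t)v: X_1 = e^(2t)(cos(2t)·(-3,1) + sin(2t)·(-1,0)), X_2 = e^(2t)(sin(2t)·(-3,1) - cos(2t)·(-1,0)).
General solution: C_1X_1 + C_2X_2.

p(t) = -C_1e^(2t)sin(2t) - 3C_1e^(2t)cos(2t) - 3C_2e^(2t)sin(2t) + C_2e^(2t)cos(2t), q(t) = C_1e^(2t)cos(2t) + C_2e^(2t)sin(2t)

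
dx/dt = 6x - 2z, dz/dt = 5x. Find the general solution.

Coefficient matrix A = [[6, -2], [5, 0]].
Characteristic polynomial det(A - λI) = λ^2 - 6λ + 10 = 0.
Eigenvalues λ = 3 ± i (complex conjugate pair).
For λ=3+i: an eigenvector is (1,1) - i(1,2) = (1 - i, 1 - 2i).
A real fundamental pair from Re and Im of e^((3+i)t)v: X_1 = e^(3t)(cos(t)·(1,1) + sin(t)·(1,2)), X_2 = e^(3t)(sin(t)·(1,1) - cos(t)·(1,2)).
General solution: C_1X_1 + C_2X_2.

x(t) = C_1e^(3t)sin(t) + C_1e^(3t)cos(t) + C_2e^(3t)sin(t) - C_2e^(3t)cos(t), z(t) = 2C_1e^(3t)sin(t) + C_1e^(3t)cos(t) + C_2e^(3t)sin(t) - 2C_2e^(3t)cos(t)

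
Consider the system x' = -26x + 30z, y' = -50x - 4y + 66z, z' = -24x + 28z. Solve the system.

x(t) = 5K_2e^(-2t) + K_3e^(4t), y(t) = K_1e^(-4t) + 7K_2e^(-2t) + 2K_3e^(4t), z(t) = 4K_2e^(-2t) + K_3e^(4t)

Coefficient matrix A = [[-26, 0, 30], [-50, -4, 66], [-24, 0, 28]].
det(A - λI) = 0 gives eigenvalues λ = -4, -2, 4.
For λ=-4: eigenvector (0,1,0).
For λ=-2: eigenvector (5,7,4).
For λ=4: eigenvector (1,2,1).
General solution: K_1e^(-4t)(0,1,0) + K_2e^(-2t)(5,7,4) + K_3e^(4t)(1,2,1).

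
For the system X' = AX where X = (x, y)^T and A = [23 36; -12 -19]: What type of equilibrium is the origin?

A = [[23,36],[-12,-19]]; det(A-λI) = λ^2 - 4λ - 5.
λ = -1, 5: opposite signs.

saddle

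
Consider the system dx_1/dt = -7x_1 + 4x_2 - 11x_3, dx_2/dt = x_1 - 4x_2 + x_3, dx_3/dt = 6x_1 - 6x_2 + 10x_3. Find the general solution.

x_1(t) = K_1e^(-3t) + K_2e^(4t) + 3K_3e^(-2t), x_2(t) = K_1e^(-3t) + K_3e^(-2t), x_3(t) = -K_2e^(4t) - K_3e^(-2t)

Coefficient matrix A = [[-7, 4, -11], [1, -4, 1], [6, -6, 10]].
det(A - λI) = 0 gives eigenvalues λ = -3, 4, -2.
For λ=-3: eigenvector (1,1,0).
For λ=4: eigenvector (1,0,-1).
For λ=-2: eigenvector (3,1,-1).
General solution: K_1e^(-3t)(1,1,0) + K_2e^(4t)(1,0,-1) + K_3e^(-2t)(3,1,-1).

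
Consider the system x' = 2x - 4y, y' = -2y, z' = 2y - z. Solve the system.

Coefficient matrix A = [[2, -4, 0], [0, -2, 0], [0, 2, -1]].
det(A - λI) = 0 gives eigenvalues λ = -1, -2, 2.
For λ=-1: eigenvector (0,0,1).
For λ=-2: eigenvector (1,1,-2).
For λ=2: eigenvector (1,0,0).
General solution: c_1e^(-t)(0,0,1) + c_2e^(-2t)(1,1,-2) + c_3e^(2t)(1,0,0).

x(t) = c_2e^(-2t) + c_3e^(2t), y(t) = c_2e^(-2t), z(t) = c_1e^(-t) - 2c_2e^(-2t)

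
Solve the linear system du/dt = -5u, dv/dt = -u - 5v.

Coefficient matrix A = [[-5, 0], [-1, -5]].
Characteristic polynomial det(A - λI) = λ^2 + 10λ + 25 = 0.
Single eigenvalue λ = -5 with algebraic multiplicity 2.
Eigenvector v = (0,-1); generalized eigenvector w with (A-λI)w=v is (1,3).
General solution: e^(-5t)[C_1·v + C_2·(t·v + w)].

u(t) = C_2e^(-5t), v(t) = -C_1e^(-5t) - C_2te^(-5t) + 3C_2e^(-5t)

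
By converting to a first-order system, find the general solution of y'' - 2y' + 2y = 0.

y(t) = K_1e^(t)cos(t) + K_2e^(t)sin(t)

Let x_1 = y, x_2 = y'. Then x_1' = x_2 and x_2' = -2x_1 + 2x_2.
A = [[0,1],[-2,2]]; det(A-λI) = λ^2 - 2λ + 2.
Eigenvalues λ = 1 ± i.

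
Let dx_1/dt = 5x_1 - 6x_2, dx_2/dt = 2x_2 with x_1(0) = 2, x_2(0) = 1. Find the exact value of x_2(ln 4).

A = [[5,-6],[0,2]]; eigenvalues λ = 5, 2.
Eigenvectors: (1,0) for λ=5, (2,1) for λ=2.
From the initial condition, c_1 = 0, c_2 = 1.
x_2(ln 4) = (0)(4^5)(0) + (1)(4^2)(1) = 16.

16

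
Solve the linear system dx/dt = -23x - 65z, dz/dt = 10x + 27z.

Coefficient matrix A = [[-23, -65], [10, 27]].
Characteristic polynomial det(A - λI) = λ^2 - 4λ + 29 = 0.
Eigenvalues λ = 2 ± 5i (complex conjugate pair).
For λ=2+5i: an eigenvector is (-3,1) - i(2,-1) = (-3 - 2i, 1 + i).
A real fundamental pair from Re and Im of e^((2+5i)t)v: X_1 = e^(2t)(cos(5t)·(-3,1) + sin(5t)·(2,-1)), X_2 = e^(2t)(sin(5t)·(-3,1) - cos(5t)·(2,-1)).
General solution: C_1X_1 + C_2X_2.

x(t) = 2C_1e^(2t)sin(5t) - 3C_1e^(2t)cos(5t) - 3C_2e^(2t)sin(5t) - 2C_2e^(2t)cos(5t), z(t) = -C_1e^(2t)sin(5t) + C_1e^(2t)cos(5t) + C_2e^(2t)sin(5t) + C_2e^(2t)cos(5t)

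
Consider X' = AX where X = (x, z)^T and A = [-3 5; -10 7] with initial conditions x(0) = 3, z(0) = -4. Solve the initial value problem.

x(t) = -7e^(2t)sin(5t) + 3e^(2t)cos(5t), z(t) = -10e^(2t)sin(5t) - 4e^(2t)cos(5t)

Coefficient matrix A = [[-3, 5], [-10, 7]].
Characteristic polynomial det(A - λI) = λ^2 - 4λ + 29 = 0.
Eigenvalues λ = 2 ± 5i (complex conjugate pair).
For λ=2+5i: an eigenvector is (-1,-1) - i(0,1) = (-1, -1 - i).
A real fundamental pair from Re and Im of e^((2+5i)t)v: X_1 = e^(2t)(cos(5t)·(-1,-1) + sin(5t)·(0,1)), X_2 = e^(2t)(sin(5t)·(-1,-1) - cos(5t)·(0,1)).
General solution: c_1X_1 + c_2X_2.
Applying x(0)=3, z(0)=-4 gives c_1=-3, c_2=7.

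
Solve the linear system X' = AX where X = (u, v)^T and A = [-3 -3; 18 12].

Coefficient matrix A = [[-3, -3], [18, 12]].
Characteristic polynomial det(A - λI) = λ^2 - 9λ + 18 = 0.
Eigenvalues λ = 3, 6.
For λ=3: (A-λI) row 1 is [-6, -3], so an eigenvector is (-1, 2).
For λ=6: (A-λI) row 1 is [-9, -3], so an eigenvector is (-1, 3).
General solution: C_1e^(3t)(-1,2) + C_2e^(6t)(-1,3).

u(t) = -C_1e^(3t) - C_2e^(6t), v(t) = 2C_1e^(3t) + 3C_2e^(6t)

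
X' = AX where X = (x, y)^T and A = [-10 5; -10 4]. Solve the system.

x(t) = 2c_1e^(-3t)sin(t) - c_1e^(-3t)cos(t) - c_2e^(-3t)sin(t) - 2c_2e^(-3t)cos(t), y(t) = 3c_1e^(-3t)sin(t) - c_1e^(-3t)cos(t) - c_2e^(-3t)sin(t) - 3c_2e^(-3t)cos(t)

Coefficient matrix A = [[-10, 5], [-10, 4]].
Characteristic polynomial det(A - λI) = λ^2 + 6λ + 10 = 0.
Eigenvalues λ = -3 ± i (complex conjugate pair).
For λ=-3+i: an eigenvector is (-1,-1) - i(2,3) = (-1 - 2i, -1 - 3i).
A real fundamental pair from Re and Im of e^((-3+i)t)v: X_1 = e^(-3t)(cos(t)·(-1,-1) + sin(t)·(2,3)), X_2 = e^(-3t)(sin(t)·(-1,-1) - cos(t)·(2,3)).
General solution: c_1X_1 + c_2X_2.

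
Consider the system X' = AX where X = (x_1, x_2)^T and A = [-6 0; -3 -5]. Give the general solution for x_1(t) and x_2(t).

x_1(t) = -c_1e^(-6t), x_2(t) = -3c_1e^(-6t) + c_2e^(-5t)

Coefficient matrix A = [[-6, 0], [-3, -5]].
Characteristic polynomial det(A - λI) = λ^2 + 11λ + 30 = 0.
Eigenvalues λ = -6, -5.
For λ=-6: (A-λI) row 2 is [-3, 1], so an eigenvector is (-1, -3).
For λ=-5: (A-λI) row 1 is [-1, 0], so an eigenvector is (0, 1).
General solution: c_1e^(-6t)(-1,-3) + c_2e^(-5t)(0,1).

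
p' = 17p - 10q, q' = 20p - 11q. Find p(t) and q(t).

Coefficient matrix A = [[17, -10], [20, -11]].
Characteristic polynomial det(A - λI) = λ^2 - 6λ + 13 = 0.
Eigenvalues λ = 3 ± 2i (complex conjugate pair).
For λ=3+2i: an eigenvector is (1,1) - i(2,3) = (1 - 2i, 1 - 3i).
A real fundamental pair from Re and Im of e^((3+2i)t)v: X_1 = e^(3t)(cos(2t)·(1,1) + sin(2t)·(2,3)), X_2 = e^(3t)(sin(2t)·(1,1) - cos(2t)·(2,3)).
General solution: K_1X_1 + K_2X_2.

p(t) = 2K_1e^(3t)sin(2t) + K_1e^(3t)cos(2t) + K_2e^(3t)sin(2t) - 2K_2e^(3t)cos(2t), q(t) = 3K_1e^(3t)sin(2t) + K_1e^(3t)cos(2t) + K_2e^(3t)sin(2t) - 3K_2e^(3t)cos(2t)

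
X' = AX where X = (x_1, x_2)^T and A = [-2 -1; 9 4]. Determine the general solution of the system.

x_1(t) = -c_1e^(t) - c_2te^(t) + c_2e^(t), x_2(t) = 3c_1e^(t) + 3c_2te^(t) - 2c_2e^(t)

Coefficient matrix A = [[-2, -1], [9, 4]].
Characteristic polynomial det(A - λI) = λ^2 - 2λ + 1 = 0.
Single eigenvalue λ = 1 with algebraic multiplicity 2.
Eigenvector v = (-1,3); generalized eigenvector w with (A-λI)w=v is (1,-2).
General solution: e^(t)[c_1·v + c_2·(t·v + w)].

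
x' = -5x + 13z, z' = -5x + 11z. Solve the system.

x(t) = 3K_1e^(3t)sin(t) - 2K_1e^(3t)cos(t) - 2K_2e^(3t)sin(t) - 3K_2e^(3t)cos(t), z(t) = 2K_1e^(3t)sin(t) - K_1e^(3t)cos(t) - K_2e^(3t)sin(t) - 2K_2e^(3t)cos(t)

Coefficient matrix A = [[-5, 13], [-5, 11]].
Characteristic polynomial det(A - λI) = λ^2 - 6λ + 10 = 0.
Eigenvalues λ = 3 ± i (complex conjugate pair).
For λ=3+i: an eigenvector is (-2,-1) - i(3,2) = (-2 - 3i, -1 - 2i).
A real fundamental pair from Re and Im of e^((3+i)t)v: X_1 = e^(3t)(cos(t)·(-2,-1) + sin(t)·(3,2)), X_2 = e^(3t)(sin(t)·(-2,-1) - cos(t)·(3,2)).
General solution: K_1X_1 + K_2X_2.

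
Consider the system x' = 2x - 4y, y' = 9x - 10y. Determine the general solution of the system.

Coefficient matrix A = [[2, -4], [9, -10]].
Characteristic polynomial det(A - λI) = λ^2 + 8λ + 16 = 0.
Single eigenvalue λ = -4 with algebraic multiplicity 2.
Eigenvector v = (-2,-3); generalized eigenvector w with (A-λI)w=v is (-1,-1).
General solution: e^(-4t)[K_1·v + K_2·(t·v + w)].

x(t) = -2K_1e^(-4t) - 2K_2te^(-4t) - K_2e^(-4t), y(t) = -3K_1e^(-4t) - 3K_2te^(-4t) - K_2e^(-4t)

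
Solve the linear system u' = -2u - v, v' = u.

u(t) = -C_1e^(-t) - C_2te^(-t) + C_2e^(-t), v(t) = C_1e^(-t) + C_2te^(-t)

Coefficient matrix A = [[-2, -1], [1, 0]].
Characteristic polynomial det(A - λI) = λ^2 + 2λ + 1 = 0.
Single eigenvalue λ = -1 with algebraic multiplicity 2.
Eigenvector v = (-1,1); generalized eigenvector w with (A-λI)w=v is (1,0).
General solution: e^(-t)[C_1·v + C_2·(t·v + w)].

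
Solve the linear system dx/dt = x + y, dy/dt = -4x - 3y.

Coefficient matrix A = [[1, 1], [-4, -3]].
Characteristic polynomial det(A - λI) = λ^2 + 2λ + 1 = 0.
Single eigenvalue λ = -1 with algebraic multiplicity 2.
Eigenvector v = (1,-2); generalized eigenvector w with (A-λI)w=v is (1,-1).
General solution: e^(-t)[C_1·v + C_2·(t·v + w)].

x(t) = C_1e^(-t) + C_2te^(-t) + C_2e^(-t), y(t) = -2C_1e^(-t) - 2C_2te^(-t) - C_2e^(-t)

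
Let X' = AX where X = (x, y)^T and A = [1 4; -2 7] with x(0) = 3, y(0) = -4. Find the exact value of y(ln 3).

A = [[1,4],[-2,7]]; eigenvalues λ = 5, 3.
Eigenvectors: (-1,-1) for λ=5, (2,1) for λ=3.
From the initial condition, c_1 = 11, c_2 = 7.
y(ln 3) = (11)(3^5)(-1) + (7)(3^3)(1) = -2484.

-2484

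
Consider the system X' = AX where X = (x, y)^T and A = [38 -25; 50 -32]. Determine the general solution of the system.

Coefficient matrix A = [[38, -25], [50, -32]].
Characteristic polynomial det(A - λI) = λ^2 - 6λ + 34 = 0.
Eigenvalues λ = 3 ± 5i (complex conjugate pair).
For λ=3+5i: an eigenvector is (2,3) - i(-1,-1) = (2 + i, 3 + i).
A real fundamental pair from Re and Im of e^((3+5i)t)v: X_1 = e^(3t)(cos(5t)·(2,3) + sin(5t)·(-1,-1)), X_2 = e^(3t)(sin(5t)·(2,3) - cos(5t)·(-1,-1)).
General solution: C_1X_1 + C_2X_2.

x(t) = -C_1e^(3t)sin(5t) + 2C_1e^(3t)cos(5t) + 2C_2e^(3t)sin(5t) + C_2e^(3t)cos(5t), y(t) = -C_1e^(3t)sin(5t) + 3C_1e^(3t)cos(5t) + 3C_2e^(3t)sin(5t) + C_2e^(3t)cos(5t)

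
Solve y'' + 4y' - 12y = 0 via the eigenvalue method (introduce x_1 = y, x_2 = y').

Let x_1 = y, x_2 = y'. Then x_1' = x_2 and x_2' = 12x_1 - 4x_2.
A = [[0,1],[12,-4]]; det(A-λI) = λ^2 + 4λ - 12.
Eigenvalues λ = -6, 2 with eigenvectors (1,-6), (1,2).

y(t) = c_1e^(-6t) + c_2e^(2t)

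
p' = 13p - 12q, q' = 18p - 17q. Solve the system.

p(t) = 2c_1e^(-5t) + c_2e^(t), q(t) = 3c_1e^(-5t) + c_2e^(t)

Coefficient matrix A = [[13, -12], [18, -17]].
Characteristic polynomial det(A - λI) = λ^2 + 4λ - 5 = 0.
Eigenvalues λ = -5, 1.
For λ=-5: (A-λI) row 1 is [18, -12], so an eigenvector is (2, 3).
For λ=1: (A-λI) row 1 is [12, -12], so an eigenvector is (1, 1).
General solution: c_1e^(-5t)(2,3) + c_2e^(t)(1,1).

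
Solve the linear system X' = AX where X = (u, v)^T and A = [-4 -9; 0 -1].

u(t) = 3c_1e^(-t) - c_2e^(-4t), v(t) = -c_1e^(-t)

Coefficient matrix A = [[-4, -9], [0, -1]].
Characteristic polynomial det(A - λI) = λ^2 + 5λ + 4 = 0.
Eigenvalues λ = -1, -4.
For λ=-1: (A-λI) row 1 is [-3, -9], so an eigenvector is (3, -1).
For λ=-4: (A-λI) row 1 is [0, -9], so an eigenvector is (-1, 0).
General solution: c_1e^(-t)(3,-1) + c_2e^(-4t)(-1,0).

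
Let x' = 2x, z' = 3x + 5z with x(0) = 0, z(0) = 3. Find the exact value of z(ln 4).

A = [[2,0],[3,5]]; eigenvalues λ = 2, 5.
Eigenvectors: (-1,1) for λ=2, (0,-1) for λ=5.
From the initial condition, c_1 = 0, c_2 = -3.
z(ln 4) = (0)(4^2)(1) + (-3)(4^5)(-1) = 3072.

3072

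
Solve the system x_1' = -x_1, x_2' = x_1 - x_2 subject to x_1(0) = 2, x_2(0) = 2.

Coefficient matrix A = [[-1, 0], [1, -1]].
Characteristic polynomial det(A - λI) = λ^2 + 2λ + 1 = 0.
Single eigenvalue λ = -1 with algebraic multiplicity 2.
Eigenvector v = (0,-1); generalized eigenvector w with (A-λI)w=v is (-1,-3).
General solution: e^(-t)[c_1·v + c_2·(t·v + w)].
Applying x_1(0)=2, x_2(0)=2 gives c_1=4, c_2=-2.

x_1(t) = 2e^(-t), x_2(t) = 2te^(-t) + 2e^(-t)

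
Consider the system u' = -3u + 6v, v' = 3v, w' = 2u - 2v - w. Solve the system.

Coefficient matrix A = [[-3, 6, 0], [0, 3, 0], [2, -2, -1]].
det(A - λI) = 0 gives eigenvalues λ = -1, -3, 3.
For λ=-1: eigenvector (0,0,1).
For λ=-3: eigenvector (-1,0,1).
For λ=3: eigenvector (1,1,0).
General solution: c_1e^(-t)(0,0,1) + c_2e^(-3t)(-1,0,1) + c_3e^(3t)(1,1,0).

u(t) = -c_2e^(-3t) + c_3e^(3t), v(t) = c_3e^(3t), w(t) = c_1e^(-t) + c_2e^(-3t)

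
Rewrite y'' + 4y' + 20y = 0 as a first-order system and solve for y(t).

Let x_1 = y, x_2 = y'. Then x_1' = x_2 and x_2' = -20x_1 - 4x_2.
A = [[0,1],[-20,-4]]; det(A-λI) = λ^2 + 4λ + 20.
Eigenvalues λ = -2 ± 4i.

y(t) = K_1e^(-2t)cos(4t) + K_2e^(-2t)sin(4t)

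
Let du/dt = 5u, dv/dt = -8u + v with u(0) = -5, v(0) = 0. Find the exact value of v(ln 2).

A = [[5,0],[-8,1]]; eigenvalues λ = 5, 1.
Eigenvectors: (-1,2) for λ=5, (0,1) for λ=1.
From the initial condition, c_1 = 5, c_2 = -10.
v(ln 2) = (5)(2^5)(2) + (-10)(2^1)(1) = 300.

300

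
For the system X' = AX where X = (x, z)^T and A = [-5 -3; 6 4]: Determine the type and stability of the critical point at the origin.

saddle

A = [[-5,-3],[6,4]]; det(A-λI) = λ^2 + λ - 2.
λ = 1, -2: opposite signs.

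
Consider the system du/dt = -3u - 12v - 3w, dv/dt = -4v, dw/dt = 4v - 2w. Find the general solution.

u(t) = 6C_1e^(-4t) + C_2e^(-3t) - 3C_3e^(-2t), v(t) = C_1e^(-4t), w(t) = -2C_1e^(-4t) + C_3e^(-2t)

Coefficient matrix A = [[-3, -12, -3], [0, -4, 0], [0, 4, -2]].
det(A - λI) = 0 gives eigenvalues λ = -4, -3, -2.
For λ=-4: eigenvector (6,1,-2).
For λ=-3: eigenvector (1,0,0).
For λ=-2: eigenvector (-3,0,1).
General solution: C_1e^(-4t)(6,1,-2) + C_2e^(-3t)(1,0,0) + C_3e^(-2t)(-3,0,1).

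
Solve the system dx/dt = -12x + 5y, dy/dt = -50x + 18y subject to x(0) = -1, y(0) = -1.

Coefficient matrix A = [[-12, 5], [-50, 18]].
Characteristic polynomial det(A - λI) = λ^2 - 6λ + 34 = 0.
Eigenvalues λ = 3 ± 5i (complex conjugate pair).
For λ=3+5i: an eigenvector is (1,3) - i(0,-1) = (1, 3 + i).
A real fundamental pair from Re and Im of e^((3+5i)t)v: X_1 = e^(3t)(cos(5t)·(1,3) + sin(5t)·(0,-1)), X_2 = e^(3t)(sin(5t)·(1,3) - cos(5t)·(0,-1)).
General solution: c_1X_1 + c_2X_2.
Applying x(0)=-1, y(0)=-1 gives c_1=-1, c_2=2.

x(t) = 2e^(3t)sin(5t) - e^(3t)cos(5t), y(t) = 7e^(3t)sin(5t) - e^(3t)cos(5t)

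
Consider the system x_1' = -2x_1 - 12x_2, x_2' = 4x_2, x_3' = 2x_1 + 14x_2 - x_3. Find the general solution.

x_1(t) = C_1e^(-2t) - 2C_2e^(4t), x_2(t) = C_2e^(4t), x_3(t) = -2C_1e^(-2t) + 2C_2e^(4t) + C_3e^(-t)

Coefficient matrix A = [[-2, -12, 0], [0, 4, 0], [2, 14, -1]].
det(A - λI) = 0 gives eigenvalues λ = -2, 4, -1.
For λ=-2: eigenvector (1,0,-2).
For λ=4: eigenvector (-2,1,2).
For λ=-1: eigenvector (0,0,1).
General solution: C_1e^(-2t)(1,0,-2) + C_2e^(4t)(-2,1,2) + C_3e^(-t)(0,0,1).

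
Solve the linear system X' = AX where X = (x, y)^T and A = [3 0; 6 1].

Coefficient matrix A = [[3, 0], [6, 1]].
Characteristic polynomial det(A - λI) = λ^2 - 4λ + 3 = 0.
Eigenvalues λ = 1, 3.
For λ=1: (A-λI) row 1 is [2, 0], so an eigenvector is (0, -1).
For λ=3: (A-λI) row 2 is [6, -2], so an eigenvector is (1, 3).
General solution: C_1e^(t)(0,-1) + C_2e^(3t)(1,3).

x(t) = C_2e^(3t), y(t) = -C_1e^(t) + 3C_2e^(3t)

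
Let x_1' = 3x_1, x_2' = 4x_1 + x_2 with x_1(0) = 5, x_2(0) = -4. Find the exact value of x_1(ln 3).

135

A = [[3,0],[4,1]]; eigenvalues λ = 1, 3.
Eigenvectors: (0,1) for λ=1, (-1,-2) for λ=3.
From the initial condition, c_1 = -14, c_2 = -5.
x_1(ln 3) = (-14)(3^1)(0) + (-5)(3^3)(-1) = 135.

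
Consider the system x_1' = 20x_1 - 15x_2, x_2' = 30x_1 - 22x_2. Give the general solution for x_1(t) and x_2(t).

x_1(t) = c_1e^(-t)sin(3t) - 2c_1e^(-t)cos(3t) - 2c_2e^(-t)sin(3t) - c_2e^(-t)cos(3t), x_2(t) = c_1e^(-t)sin(3t) - 3c_1e^(-t)cos(3t) - 3c_2e^(-t)sin(3t) - c_2e^(-t)cos(3t)

Coefficient matrix A = [[20, -15], [30, -22]].
Characteristic polynomial det(A - λI) = λ^2 + 2λ + 10 = 0.
Eigenvalues λ = -1 ± 3i (complex conjugate pair).
For λ=-1+3i: an eigenvector is (-2,-3) - i(1,1) = (-2 - i, -3 - i).
A real fundamental pair from Re and Im of e^((-1+3i)t)v: X_1 = e^(-t)(cos(3t)·(-2,-3) + sin(3t)·(1,1)), X_2 = e^(-t)(sin(3t)·(-2,-3) - cos(3t)·(1,1)).
General solution: c_1X_1 + c_2X_2.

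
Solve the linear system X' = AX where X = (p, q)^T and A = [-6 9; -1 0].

Coefficient matrix A = [[-6, 9], [-1, 0]].
Characteristic polynomial det(A - λI) = λ^2 + 6λ + 9 = 0.
Single eigenvalue λ = -3 with algebraic multiplicity 2.
Eigenvector v = (-3,-1); generalized eigenvector w with (A-λI)w=v is (-2,-1).
General solution: e^(-3t)[C_1·v + C_2·(t·v + w)].

p(t) = -3C_1e^(-3t) - 3C_2te^(-3t) - 2C_2e^(-3t), q(t) = -C_1e^(-3t) - C_2te^(-3t) - C_2e^(-3t)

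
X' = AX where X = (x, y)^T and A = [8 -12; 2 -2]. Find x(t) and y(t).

x(t) = -2c_1e^(2t) - 3c_2e^(4t), y(t) = -c_1e^(2t) - c_2e^(4t)

Coefficient matrix A = [[8, -12], [2, -2]].
Characteristic polynomial det(A - λI) = λ^2 - 6λ + 8 = 0.
Eigenvalues λ = 2, 4.
For λ=2: (A-λI) row 1 is [6, -12], so an eigenvector is (-2, -1).
For λ=4: (A-λI) row 1 is [4, -12], so an eigenvector is (-3, -1).
General solution: c_1e^(2t)(-2,-1) + c_2e^(4t)(-3,-1).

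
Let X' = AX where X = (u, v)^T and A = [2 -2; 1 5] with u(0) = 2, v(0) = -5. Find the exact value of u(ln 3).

486

A = [[2,-2],[1,5]]; eigenvalues λ = 3, 4.
Eigenvectors: (-2,1) for λ=3, (1,-1) for λ=4.
From the initial condition, c_1 = 3, c_2 = 8.
u(ln 3) = (3)(3^3)(-2) + (8)(3^4)(1) = 486.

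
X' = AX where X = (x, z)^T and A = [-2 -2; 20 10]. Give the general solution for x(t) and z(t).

Coefficient matrix A = [[-2, -2], [20, 10]].
Characteristic polynomial det(A - λI) = λ^2 - 8λ + 20 = 0.
Eigenvalues λ = 4 ± 2i (complex conjugate pair).
For λ=4+2i: an eigenvector is (0,1) - i(-1,3) = (0 + i, 1 - 3i).
A real fundamental pair from Re and Im of e^((4+2i)t)v: X_1 = e^(4t)(cos(2t)·(0,1) + sin(2t)·(-1,3)), X_2 = e^(4t)(sin(2t)·(0,1) - cos(2t)·(-1,3)).
General solution: K_1X_1 + K_2X_2.

x(t) = -K_1e^(4t)sin(2t) + K_2e^(4t)cos(2t), z(t) = 3K_1e^(4t)sin(2t) + K_1e^(4t)cos(2t) + K_2e^(4t)sin(2t) - 3K_2e^(4t)cos(2t)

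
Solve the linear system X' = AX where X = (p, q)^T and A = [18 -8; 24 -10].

p(t) = -2c_1e^(6t) - c_2e^(2t), q(t) = -3c_1e^(6t) - 2c_2e^(2t)

Coefficient matrix A = [[18, -8], [24, -10]].
Characteristic polynomial det(A - λI) = λ^2 - 8λ + 12 = 0.
Eigenvalues λ = 6, 2.
For λ=6: (A-λI) row 1 is [12, -8], so an eigenvector is (-2, -3).
For λ=2: (A-λI) row 1 is [16, -8], so an eigenvector is (-1, -2).
General solution: c_1e^(6t)(-2,-3) + c_2e^(2t)(-1,-2).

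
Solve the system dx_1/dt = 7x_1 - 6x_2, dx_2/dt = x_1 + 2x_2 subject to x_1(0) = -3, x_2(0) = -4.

Coefficient matrix A = [[7, -6], [1, 2]].
Characteristic polynomial det(A - λI) = λ^2 - 9λ + 20 = 0.
Eigenvalues λ = 5, 4.
For λ=5: (A-λI) row 1 is [2, -6], so an eigenvector is (-3, -1).
For λ=4: (A-λI) row 1 is [3, -6], so an eigenvector is (2, 1).
General solution: C_1e^(5t)(-3,-1) + C_2e^(4t)(2,1).
Applying x_1(0)=-3, x_2(0)=-4 gives C_1=-5, C_2=-9.

x_1(t) = 15e^(5t) - 18e^(4t), x_2(t) = 5e^(5t) - 9e^(4t)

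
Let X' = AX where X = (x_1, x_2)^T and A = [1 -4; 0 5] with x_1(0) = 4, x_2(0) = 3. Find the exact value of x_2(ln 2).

96

A = [[1,-4],[0,5]]; eigenvalues λ = 1, 5.
Eigenvectors: (1,0) for λ=1, (1,-1) for λ=5.
From the initial condition, c_1 = 7, c_2 = -3.
x_2(ln 2) = (7)(2^1)(0) + (-3)(2^5)(-1) = 96.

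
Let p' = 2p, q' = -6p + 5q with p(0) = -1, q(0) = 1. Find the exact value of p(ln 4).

-16

A = [[2,0],[-6,5]]; eigenvalues λ = 2, 5.
Eigenvectors: (-1,-2) for λ=2, (0,-1) for λ=5.
From the initial condition, c_1 = 1, c_2 = -3.
p(ln 4) = (1)(4^2)(-1) + (-3)(4^5)(0) = -16.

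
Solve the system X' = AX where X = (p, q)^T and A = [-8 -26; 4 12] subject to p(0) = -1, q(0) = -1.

p(t) = 18e^(2t)sin(2t) - e^(2t)cos(2t), q(t) = -7e^(2t)sin(2t) - e^(2t)cos(2t)

Coefficient matrix A = [[-8, -26], [4, 12]].
Characteristic polynomial det(A - λI) = λ^2 - 4λ + 8 = 0.
Eigenvalues λ = 2 ± 2i (complex conjugate pair).
For λ=2+2i: an eigenvector is (-2,1) - i(-3,1) = (-2 + 3i, 1 - i).
A real fundamental pair from Re and Im of e^((2+2i)t)v: X_1 = e^(2t)(cos(2t)·(-2,1) + sin(2t)·(-3,1)), X_2 = e^(2t)(sin(2t)·(-2,1) - cos(2t)·(-3,1)).
General solution: c_1X_1 + c_2X_2.
Applying p(0)=-1, q(0)=-1 gives c_1=-4, c_2=-3.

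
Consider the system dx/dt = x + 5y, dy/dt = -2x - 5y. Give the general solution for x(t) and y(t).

Coefficient matrix A = [[1, 5], [-2, -5]].
Characteristic polynomial det(A - λI) = λ^2 + 4λ + 5 = 0.
Eigenvalues λ = -2 ± i (complex conjugate pair).
For λ=-2+i: an eigenvector is (1,-1) - i(-2,1) = (1 + 2i, -1 - i).
A real fundamental pair from Re and Im of e^((-2+i)t)v: X_1 = e^(-2t)(cos(t)·(1,-1) + sin(t)·(-2,1)), X_2 = e^(-2t)(sin(t)·(1,-1) - cos(t)·(-2,1)).
General solution: K_1X_1 + K_2X_2.

x(t) = -2K_1e^(-2t)sin(t) + K_1e^(-2t)cos(t) + K_2e^(-2t)sin(t) + 2K_2e^(-2t)cos(t), y(t) = K_1e^(-2t)sin(t) - K_1e^(-2t)cos(t) - K_2e^(-2t)sin(t) - K_2e^(-2t)cos(t)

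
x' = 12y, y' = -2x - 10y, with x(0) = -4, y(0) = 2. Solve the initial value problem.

x(t) = -4e^(-6t), y(t) = 2e^(-6t)

Coefficient matrix A = [[0, 12], [-2, -10]].
Characteristic polynomial det(A - λI) = λ^2 + 10λ + 24 = 0.
Eigenvalues λ = -4, -6.
For λ=-4: (A-λI) row 1 is [4, 12], so an eigenvector is (-3, 1).
For λ=-6: (A-λI) row 1 is [6, 12], so an eigenvector is (-2, 1).
General solution: C_1e^(-4t)(-3,1) + C_2e^(-6t)(-2,1).
Applying x(0)=-4, y(0)=2 gives C_1=0, C_2=2.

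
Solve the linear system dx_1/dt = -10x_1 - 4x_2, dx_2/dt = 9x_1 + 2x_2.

x_1(t) = -2c_1e^(-4t) - 2c_2te^(-4t) - c_2e^(-4t), x_2(t) = 3c_1e^(-4t) + 3c_2te^(-4t) + 2c_2e^(-4t)

Coefficient matrix A = [[-10, -4], [9, 2]].
Characteristic polynomial det(A - λI) = λ^2 + 8λ + 16 = 0.
Single eigenvalue λ = -4 with algebraic multiplicity 2.
Eigenvector v = (-2,3); generalized eigenvector w with (A-λI)w=v is (-1,2).
General solution: e^(-4t)[c_1·v + c_2·(t·v + w)].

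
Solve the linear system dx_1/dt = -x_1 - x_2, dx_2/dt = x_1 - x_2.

Coefficient matrix A = [[-1, -1], [1, -1]].
Characteristic polynomial det(A - λI) = λ^2 + 2λ + 2 = 0.
Eigenvalues λ = -1 ± i (complex conjugate pair).
For λ=-1+i: an eigenvector is (0,1) - i(-1,0) = (0 + i, 1).
A real fundamental pair from Re and Im of e^((-1+i)t)v: X_1 = e^(-t)(cos(t)·(0,1) + sin(t)·(-1,0)), X_2 = e^(-t)(sin(t)·(0,1) - cos(t)·(-1,0)).
General solution: C_1X_1 + C_2X_2.

x_1(t) = -C_1e^(-t)sin(t) + C_2e^(-t)cos(t), x_2(t) = C_1e^(-t)cos(t) + C_2e^(-t)sin(t)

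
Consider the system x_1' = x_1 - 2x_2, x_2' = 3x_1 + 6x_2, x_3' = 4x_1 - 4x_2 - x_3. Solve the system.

x_1(t) = c_1e^(3t) - 2c_2e^(4t), x_2(t) = -c_1e^(3t) + 3c_2e^(4t), x_3(t) = 2c_1e^(3t) - 4c_2e^(4t) + c_3e^(-t)

Coefficient matrix A = [[1, -2, 0], [3, 6, 0], [4, -4, -1]].
det(A - λI) = 0 gives eigenvalues λ = 3, 4, -1.
For λ=3: eigenvector (1,-1,2).
For λ=4: eigenvector (-2,3,-4).
For λ=-1: eigenvector (0,0,1).
General solution: c_1e^(3t)(1,-1,2) + c_2e^(4t)(-2,3,-4) + c_3e^(-t)(0,0,1).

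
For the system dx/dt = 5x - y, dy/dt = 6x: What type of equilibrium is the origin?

unstable node

A = [[5,-1],[6,0]]; det(A-λI) = λ^2 - 5λ + 6.
λ = 3, 2: both positive.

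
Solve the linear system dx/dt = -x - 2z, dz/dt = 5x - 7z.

Coefficient matrix A = [[-1, -2], [5, -7]].
Characteristic polynomial det(A - λI) = λ^2 + 8λ + 17 = 0.
Eigenvalues λ = -4 ± i (complex conjugate pair).
For λ=-4+i: an eigenvector is (-1,-2) - i(1,1) = (-1 - i, -2 - i).
A real fundamental pair from Re and Im of e^((-4+i)t)v: X_1 = e^(-4t)(cos(t)·(-1,-2) + sin(t)·(1,1)), X_2 = e^(-4t)(sin(t)·(-1,-2) - cos(t)·(1,1)).
General solution: K_1X_1 + K_2X_2.

x(t) = K_1e^(-4t)sin(t) - K_1e^(-4t)cos(t) - K_2e^(-4t)sin(t) - K_2e^(-4t)cos(t), z(t) = K_1e^(-4t)sin(t) - 2K_1e^(-4t)cos(t) - 2K_2e^(-4t)sin(t) - K_2e^(-4t)cos(t)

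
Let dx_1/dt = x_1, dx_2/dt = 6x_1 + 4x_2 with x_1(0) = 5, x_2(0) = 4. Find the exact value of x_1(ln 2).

10

A = [[1,0],[6,4]]; eigenvalues λ = 1, 4.
Eigenvectors: (-1,2) for λ=1, (0,1) for λ=4.
From the initial condition, c_1 = -5, c_2 = 14.
x_1(ln 2) = (-5)(2^1)(-1) + (14)(2^4)(0) = 10.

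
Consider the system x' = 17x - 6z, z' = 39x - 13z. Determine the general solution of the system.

Coefficient matrix A = [[17, -6], [39, -13]].
Characteristic polynomial det(A - λI) = λ^2 - 4λ + 13 = 0.
Eigenvalues λ = 2 ± 3i (complex conjugate pair).
For λ=2+3i: an eigenvector is (1,2) - i(1,3) = (1 - i, 2 - 3i).
A real fundamental pair from Re and Im of e^((2+3i)t)v: X_1 = e^(2t)(cos(3t)·(1,2) + sin(3t)·(1,3)), X_2 = e^(2t)(sin(3t)·(1,2) - cos(3t)·(1,3)).
General solution: K_1X_1 + K_2X_2.

x(t) = K_1e^(2t)sin(3t) + K_1e^(2t)cos(3t) + K_2e^(2t)sin(3t) - K_2e^(2t)cos(3t), z(t) = 3K_1e^(2t)sin(3t) + 2K_1e^(2t)cos(3t) + 2K_2e^(2t)sin(3t) - 3K_2e^(2t)cos(3t)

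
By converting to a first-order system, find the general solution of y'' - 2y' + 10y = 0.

y(t) = K_1e^(t)cos(3t) + K_2e^(t)sin(3t)

Let x_1 = y, x_2 = y'. Then x_1' = x_2 and x_2' = -10x_1 + 2x_2.
A = [[0,1],[-10,2]]; det(A-λI) = λ^2 - 2λ + 10.
Eigenvalues λ = 1 ± 3i.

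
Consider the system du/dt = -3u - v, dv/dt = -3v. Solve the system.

Coefficient matrix A = [[-3, -1], [0, -3]].
Characteristic polynomial det(A - λI) = λ^2 + 6λ + 9 = 0.
Single eigenvalue λ = -3 with algebraic multiplicity 2.
Eigenvector v = (1,0); generalized eigenvector w with (A-λI)w=v is (-1,-1).
General solution: e^(-3t)[c_1·v + c_2·(t·v + w)].

u(t) = c_1e^(-3t) + c_2te^(-3t) - c_2e^(-3t), v(t) = -c_2e^(-3t)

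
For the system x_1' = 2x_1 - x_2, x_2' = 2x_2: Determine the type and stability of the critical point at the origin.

A = [[2,-1],[0,2]]; det(A-λI) = λ^2 - 4λ + 4.
repeated λ = 2 with a single eigenvector.

unstable improper node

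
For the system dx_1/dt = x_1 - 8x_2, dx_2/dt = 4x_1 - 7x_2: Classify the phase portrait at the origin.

stable spiral

A = [[1,-8],[4,-7]]; det(A-λI) = λ^2 + 6λ + 25.
λ = -3 ± 4i: negative real part.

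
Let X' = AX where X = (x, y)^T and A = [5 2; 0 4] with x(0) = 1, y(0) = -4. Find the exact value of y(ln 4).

-1024

A = [[5,2],[0,4]]; eigenvalues λ = 4, 5.
Eigenvectors: (2,-1) for λ=4, (1,0) for λ=5.
From the initial condition, c_1 = 4, c_2 = -7.
y(ln 4) = (4)(4^4)(-1) + (-7)(4^5)(0) = -1024.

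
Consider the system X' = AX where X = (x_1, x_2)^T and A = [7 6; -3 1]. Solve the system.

Coefficient matrix A = [[7, 6], [-3, 1]].
Characteristic polynomial det(A - λI) = λ^2 - 8λ + 25 = 0.
Eigenvalues λ = 4 ± 3i (complex conjugate pair).
For λ=4+3i: an eigenvector is (1,0) - i(1,-1) = (1 - i, 0 + i).
A real fundamental pair from Re and Im of e^((4+3i)t)v: X_1 = e^(4t)(cos(3t)·(1,0) + sin(3t)·(1,-1)), X_2 = e^(4t)(sin(3t)·(1,0) - cos(3t)·(1,-1)).
General solution: c_1X_1 + c_2X_2.

x_1(t) = c_1e^(4t)sin(3t) + c_1e^(4t)cos(3t) + c_2e^(4t)sin(3t) - c_2e^(4t)cos(3t), x_2(t) = -c_1e^(4t)sin(3t) + c_2e^(4t)cos(3t)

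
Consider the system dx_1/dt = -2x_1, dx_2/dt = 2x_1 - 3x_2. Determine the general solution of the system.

x_1(t) = K_1e^(-2t), x_2(t) = 2K_1e^(-2t) - K_2e^(-3t)

Coefficient matrix A = [[-2, 0], [2, -3]].
Characteristic polynomial det(A - λI) = λ^2 + 5λ + 6 = 0.
Eigenvalues λ = -2, -3.
For λ=-2: (A-λI) row 2 is [2, -1], so an eigenvector is (1, 2).
For λ=-3: (A-λI) row 1 is [1, 0], so an eigenvector is (0, -1).
General solution: K_1e^(-2t)(1,2) + K_2e^(-3t)(0,-1).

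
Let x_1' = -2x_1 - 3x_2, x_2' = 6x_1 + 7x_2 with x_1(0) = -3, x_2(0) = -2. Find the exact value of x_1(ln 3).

A = [[-2,-3],[6,7]]; eigenvalues λ = 4, 1.
Eigenvectors: (1,-2) for λ=4, (-1,1) for λ=1.
From the initial condition, c_1 = 5, c_2 = 8.
x_1(ln 3) = (5)(3^4)(1) + (8)(3^1)(-1) = 381.

381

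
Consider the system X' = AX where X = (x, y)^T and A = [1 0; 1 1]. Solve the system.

Coefficient matrix A = [[1, 0], [1, 1]].
Characteristic polynomial det(A - λI) = λ^2 - 2λ + 1 = 0.
Single eigenvalue λ = 1 with algebraic multiplicity 2.
Eigenvector v = (0,-1); generalized eigenvector w with (A-λI)w=v is (-1,1).
General solution: e^(t)[C_1·v + C_2·(t·v + w)].

x(t) = -C_2e^(t), y(t) = -C_1e^(t) - C_2te^(t) + C_2e^(t)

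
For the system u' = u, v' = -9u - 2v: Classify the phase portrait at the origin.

A = [[1,0],[-9,-2]]; det(A-λI) = λ^2 + λ - 2.
λ = 1, -2: opposite signs.

saddle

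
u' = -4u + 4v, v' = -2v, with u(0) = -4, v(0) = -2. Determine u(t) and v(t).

u(t) = -4e^(-2t), v(t) = -2e^(-2t)

Coefficient matrix A = [[-4, 4], [0, -2]].
Characteristic polynomial det(A - λI) = λ^2 + 6λ + 8 = 0.
Eigenvalues λ = -2, -4.
For λ=-2: (A-λI) row 1 is [-2, 4], so an eigenvector is (2, 1).
For λ=-4: (A-λI) row 1 is [0, 4], so an eigenvector is (1, 0).
General solution: c_1e^(-2t)(2,1) + c_2e^(-4t)(1,0).
Applying u(0)=-4, v(0)=-2 gives c_1=-2, c_2=0.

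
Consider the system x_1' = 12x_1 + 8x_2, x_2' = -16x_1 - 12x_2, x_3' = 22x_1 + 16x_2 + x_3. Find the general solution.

x_1(t) = C_1e^(4t) - C_2e^(-4t), x_2(t) = -C_1e^(4t) + 2C_2e^(-4t), x_3(t) = 2C_1e^(4t) - 2C_2e^(-4t) + C_3e^(t)

Coefficient matrix A = [[12, 8, 0], [-16, -12, 0], [22, 16, 1]].
det(A - λI) = 0 gives eigenvalues λ = 4, -4, 1.
For λ=4: eigenvector (1,-1,2).
For λ=-4: eigenvector (-1,2,-2).
For λ=1: eigenvector (0,0,1).
General solution: C_1e^(4t)(1,-1,2) + C_2e^(-4t)(-1,2,-2) + C_3e^(t)(0,0,1).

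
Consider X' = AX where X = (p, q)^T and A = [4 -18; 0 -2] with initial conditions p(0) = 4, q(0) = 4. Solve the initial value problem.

Coefficient matrix A = [[4, -18], [0, -2]].
Characteristic polynomial det(A - λI) = λ^2 - 2λ - 8 = 0.
Eigenvalues λ = -2, 4.
For λ=-2: (A-λI) row 1 is [6, -18], so an eigenvector is (3, 1).
For λ=4: (A-λI) row 1 is [0, -18], so an eigenvector is (-1, 0).
General solution: c_1e^(-2t)(3,1) + c_2e^(4t)(-1,0).
Applying p(0)=4, q(0)=4 gives c_1=4, c_2=8.

p(t) = -8e^(4t) + 12e^(-2t), q(t) = 4e^(-2t)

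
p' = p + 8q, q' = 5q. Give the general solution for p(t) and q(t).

Coefficient matrix A = [[1, 8], [0, 5]].
Characteristic polynomial det(A - λI) = λ^2 - 6λ + 5 = 0.
Eigenvalues λ = 1, 5.
For λ=1: (A-λI) row 1 is [0, 8], so an eigenvector is (1, 0).
For λ=5: (A-λI) row 1 is [-4, 8], so an eigenvector is (-2, -1).
General solution: C_1e^(t)(1,0) + C_2e^(5t)(-2,-1).

p(t) = C_1e^(t) - 2C_2e^(5t), q(t) = -C_2e^(5t)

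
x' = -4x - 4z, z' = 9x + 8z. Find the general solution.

Coefficient matrix A = [[-4, -4], [9, 8]].
Characteristic polynomial det(A - λI) = λ^2 - 4λ + 4 = 0.
Single eigenvalue λ = 2 with algebraic multiplicity 2.
Eigenvector v = (2,-3); generalized eigenvector w with (A-λI)w=v is (1,-2).
General solution: e^(2t)[K_1·v + K_2·(t·v + w)].

x(t) = 2K_1e^(2t) + 2K_2te^(2t) + K_2e^(2t), z(t) = -3K_1e^(2t) - 3K_2te^(2t) - 2K_2e^(2t)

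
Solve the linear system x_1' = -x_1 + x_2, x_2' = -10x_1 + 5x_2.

Coefficient matrix A = [[-1, 1], [-10, 5]].
Characteristic polynomial det(A - λI) = λ^2 - 4λ + 5 = 0.
Eigenvalues λ = 2 ± i (complex conjugate pair).
For λ=2+i: an eigenvector is (0,-1) - i(-1,-3) = (0 + i, -1 + 3i).
A real fundamental pair from Re and Im of e^((2+i)t)v: X_1 = e^(2t)(cos(t)·(0,-1) + sin(t)·(-1,-3)), X_2 = e^(2t)(sin(t)·(0,-1) - cos(t)·(-1,-3)).
General solution: K_1X_1 + K_2X_2.

x_1(t) = -K_1e^(2t)sin(t) + K_2e^(2t)cos(t), x_2(t) = -3K_1e^(2t)sin(t) - K_1e^(2t)cos(t) - K_2e^(2t)sin(t) + 3K_2e^(2t)cos(t)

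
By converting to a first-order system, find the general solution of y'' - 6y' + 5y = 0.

Let x_1 = y, x_2 = y'. Then x_1' = x_2 and x_2' = -5x_1 + 6x_2.
A = [[0,1],[-5,6]]; det(A-λI) = λ^2 - 6λ + 5.
Eigenvalues λ = 5, 1 with eigenvectors (1,5), (1,1).

y(t) = c_1e^(5t) + c_2e^(t)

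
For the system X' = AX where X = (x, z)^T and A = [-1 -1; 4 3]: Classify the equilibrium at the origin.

A = [[-1,-1],[4,3]]; det(A-λI) = λ^2 - 2λ + 1.
repeated λ = 1 with a single eigenvector.

unstable improper node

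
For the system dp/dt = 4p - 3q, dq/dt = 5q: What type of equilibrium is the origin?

unstable node

A = [[4,-3],[0,5]]; det(A-λI) = λ^2 - 9λ + 20.
λ = 4, 5: both positive.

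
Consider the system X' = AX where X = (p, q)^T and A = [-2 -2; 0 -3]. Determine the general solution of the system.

p(t) = 2C_1e^(-3t) - C_2e^(-2t), q(t) = C_1e^(-3t)

Coefficient matrix A = [[-2, -2], [0, -3]].
Characteristic polynomial det(A - λI) = λ^2 + 5λ + 6 = 0.
Eigenvalues λ = -3, -2.
For λ=-3: (A-λI) row 1 is [1, -2], so an eigenvector is (2, 1).
For λ=-2: (A-λI) row 1 is [0, -2], so an eigenvector is (-1, 0).
General solution: C_1e^(-3t)(2,1) + C_2e^(-2t)(-1,0).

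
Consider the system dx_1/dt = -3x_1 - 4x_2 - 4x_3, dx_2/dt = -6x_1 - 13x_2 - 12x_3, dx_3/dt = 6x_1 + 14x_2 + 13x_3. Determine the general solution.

Coefficient matrix A = [[-3, -4, -4], [-6, -13, -12], [6, 14, 13]].
det(A - λI) = 0 gives eigenvalues λ = -3, -1, 1.
For λ=-3: eigenvector (1,3,-3).
For λ=-1: eigenvector (0,1,-1).
For λ=1: eigenvector (-1,-3,4).
General solution: C_1e^(-3t)(1,3,-3) + C_2e^(-t)(0,1,-1) + C_3e^(t)(-1,-3,4).

x_1(t) = C_1e^(-3t) - C_3e^(t), x_2(t) = 3C_1e^(-3t) + C_2e^(-t) - 3C_3e^(t), x_3(t) = -3C_1e^(-3t) - C_2e^(-t) + 4C_3e^(t)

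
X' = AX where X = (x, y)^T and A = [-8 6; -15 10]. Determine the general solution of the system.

Coefficient matrix A = [[-8, 6], [-15, 10]].
Characteristic polynomial det(A - λI) = λ^2 - 2λ + 10 = 0.
Eigenvalues λ = 1 ± 3i (complex conjugate pair).
For λ=1+3i: an eigenvector is (1,2) - i(1,1) = (1 - i, 2 - i).
A real fundamental pair from Re and Im of e^((1+3i)t)v: X_1 = e^(t)(cos(3t)·(1,2) + sin(3t)·(1,1)), X_2 = e^(t)(sin(3t)·(1,2) - cos(3t)·(1,1)).
General solution: K_1X_1 + K_2X_2.

x(t) = K_1e^(t)sin(3t) + K_1e^(t)cos(3t) + K_2e^(t)sin(3t) - K_2e^(t)cos(3t), y(t) = K_1e^(t)sin(3t) + 2K_1e^(t)cos(3t) + 2K_2e^(t)sin(3t) - K_2e^(t)cos(3t)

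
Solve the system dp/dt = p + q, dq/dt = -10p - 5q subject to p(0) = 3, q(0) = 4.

p(t) = 13e^(-2t)sin(t) + 3e^(-2t)cos(t), q(t) = -42e^(-2t)sin(t) + 4e^(-2t)cos(t)

Coefficient matrix A = [[1, 1], [-10, -5]].
Characteristic polynomial det(A - λI) = λ^2 + 4λ + 5 = 0.
Eigenvalues λ = -2 ± i (complex conjugate pair).
For λ=-2+i: an eigenvector is (0,-1) - i(-1,3) = (0 + i, -1 - 3i).
A real fundamental pair from Re and Im of e^((-2+i)t)v: X_1 = e^(-2t)(cos(t)·(0,-1) + sin(t)·(-1,3)), X_2 = e^(-2t)(sin(t)·(0,-1) - cos(t)·(-1,3)).
General solution: K_1X_1 + K_2X_2.
Applying p(0)=3, q(0)=4 gives K_1=-13, K_2=3.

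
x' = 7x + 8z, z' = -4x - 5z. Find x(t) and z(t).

Coefficient matrix A = [[7, 8], [-4, -5]].
Characteristic polynomial det(A - λI) = λ^2 - 2λ - 3 = 0.
Eigenvalues λ = -1, 3.
For λ=-1: (A-λI) row 1 is [8, 8], so an eigenvector is (-1, 1).
For λ=3: (A-λI) row 1 is [4, 8], so an eigenvector is (-2, 1).
General solution: K_1e^(-t)(-1,1) + K_2e^(3t)(-2,1).

x(t) = -K_1e^(-t) - 2K_2e^(3t), z(t) = K_1e^(-t) + K_2e^(3t)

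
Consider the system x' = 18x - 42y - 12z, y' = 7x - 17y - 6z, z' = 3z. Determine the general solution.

x(t) = 3c_1e^(4t) + 2c_2e^(-3t) - 2c_3e^(3t), y(t) = c_1e^(4t) + c_2e^(-3t) - c_3e^(3t), z(t) = c_3e^(3t)

Coefficient matrix A = [[18, -42, -12], [7, -17, -6], [0, 0, 3]].
det(A - λI) = 0 gives eigenvalues λ = 4, -3, 3.
For λ=4: eigenvector (3,1,0).
For λ=-3: eigenvector (2,1,0).
For λ=3: eigenvector (-2,-1,1).
General solution: c_1e^(4t)(3,1,0) + c_2e^(-3t)(2,1,0) + c_3e^(3t)(-2,-1,1).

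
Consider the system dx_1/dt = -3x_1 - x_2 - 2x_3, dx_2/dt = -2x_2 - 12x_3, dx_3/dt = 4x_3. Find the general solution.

x_1(t) = -K_2e^(-2t) + K_3e^(-3t), x_2(t) = -2K_1e^(4t) + K_2e^(-2t), x_3(t) = K_1e^(4t)

Coefficient matrix A = [[-3, -1, -2], [0, -2, -12], [0, 0, 4]].
det(A - λI) = 0 gives eigenvalues λ = 4, -2, -3.
For λ=4: eigenvector (0,-2,1).
For λ=-2: eigenvector (-1,1,0).
For λ=-3: eigenvector (1,0,0).
General solution: K_1e^(4t)(0,-2,1) + K_2e^(-2t)(-1,1,0) + K_3e^(-3t)(1,0,0).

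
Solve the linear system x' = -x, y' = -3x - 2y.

x(t) = -C_2e^(-t), y(t) = -C_1e^(-2t) + 3C_2e^(-t)

Coefficient matrix A = [[-1, 0], [-3, -2]].
Characteristic polynomial det(A - λI) = λ^2 + 3λ + 2 = 0.
Eigenvalues λ = -2, -1.
For λ=-2: (A-λI) row 1 is [1, 0], so an eigenvector is (0, -1).
For λ=-1: (A-λI) row 2 is [-3, -1], so an eigenvector is (-1, 3).
General solution: C_1e^(-2t)(0,-1) + C_2e^(-t)(-1,3).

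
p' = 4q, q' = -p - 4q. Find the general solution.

p(t) = -2K_1e^(-2t) - 2K_2te^(-2t) - K_2e^(-2t), q(t) = K_1e^(-2t) + K_2te^(-2t)

Coefficient matrix A = [[0, 4], [-1, -4]].
Characteristic polynomial det(A - λI) = λ^2 + 4λ + 4 = 0.
Single eigenvalue λ = -2 with algebraic multiplicity 2.
Eigenvector v = (-2,1); generalized eigenvector w with (A-λI)w=v is (-1,0).
General solution: e^(-2t)[K_1·v + K_2·(t·v + w)].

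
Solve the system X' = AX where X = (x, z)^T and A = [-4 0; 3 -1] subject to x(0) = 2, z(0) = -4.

Coefficient matrix A = [[-4, 0], [3, -1]].
Characteristic polynomial det(A - λI) = λ^2 + 5λ + 4 = 0.
Eigenvalues λ = -4, -1.
For λ=-4: (A-λI) row 2 is [3, 3], so an eigenvector is (1, -1).
For λ=-1: (A-λI) row 1 is [-3, 0], so an eigenvector is (0, -1).
General solution: C_1e^(-4t)(1,-1) + C_2e^(-t)(0,-1).
Applying x(0)=2, z(0)=-4 gives C_1=2, C_2=2.

x(t) = 2e^(-4t), z(t) = -2e^(-t) - 2e^(-4t)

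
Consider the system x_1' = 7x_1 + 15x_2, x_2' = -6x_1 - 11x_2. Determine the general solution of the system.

Coefficient matrix A = [[7, 15], [-6, -11]].
Characteristic polynomial det(A - λI) = λ^2 + 4λ + 13 = 0.
Eigenvalues λ = -2 ± 3i (complex conjugate pair).
For λ=-2+3i: an eigenvector is (1,-1) - i(-2,1) = (1 + 2i, -1 - i).
A real fundamental pair from Re and Im of e^((-2+3i)t)v: X_1 = e^(-2t)(cos(3t)·(1,-1) + sin(3t)·(-2,1)), X_2 = e^(-2t)(sin(3t)·(1,-1) - cos(3t)·(-2,1)).
General solution: c_1X_1 + c_2X_2.

x_1(t) = -2c_1e^(-2t)sin(3t) + c_1e^(-2t)cos(3t) + c_2e^(-2t)sin(3t) + 2c_2e^(-2t)cos(3t), x_2(t) = c_1e^(-2t)sin(3t) - c_1e^(-2t)cos(3t) - c_2e^(-2t)sin(3t) - c_2e^(-2t)cos(3t)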